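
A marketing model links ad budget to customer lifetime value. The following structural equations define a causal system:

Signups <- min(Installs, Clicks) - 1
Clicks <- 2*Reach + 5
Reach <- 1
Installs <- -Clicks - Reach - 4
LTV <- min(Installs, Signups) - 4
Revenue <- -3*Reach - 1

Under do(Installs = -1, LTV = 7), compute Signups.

Setting Installs = -1, LTV = 7 by intervention discards those variables' equations.
Clicks = 2*Reach + 5  [with Reach=1]  = 7
Signups = min(Installs, Clicks) - 1  [with Installs=-1, Clicks=7]  = -2

-2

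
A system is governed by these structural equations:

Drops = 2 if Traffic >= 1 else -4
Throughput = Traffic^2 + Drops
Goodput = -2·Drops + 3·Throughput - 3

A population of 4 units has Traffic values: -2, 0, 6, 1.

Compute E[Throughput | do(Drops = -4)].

6.25

The intervention sets Drops=-4 in all 4 units regardless of Traffic. Recomputing Throughput per unit gives 0, -4, 32, -3; average 6.25.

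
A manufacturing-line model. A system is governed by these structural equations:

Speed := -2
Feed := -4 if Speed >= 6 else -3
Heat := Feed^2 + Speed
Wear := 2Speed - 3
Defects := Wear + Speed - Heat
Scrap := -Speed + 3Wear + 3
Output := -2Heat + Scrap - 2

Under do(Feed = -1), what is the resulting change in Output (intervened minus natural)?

Under do(Feed=-1), the mechanism Feed := -4 if Speed >= 6 else -3 is discarded; Feed is fixed at -1.
Heat = Feed^2 + Speed  [with Feed=-1, Speed=-2]  = -1
Wear = 2Speed - 3  [with Speed=-2]  = -7
Scrap = -Speed + 3Wear + 3  [with Speed=-2, Wear=-7]  = -16
Output = -2Heat + Scrap - 2  [with Heat=-1, Scrap=-16]  = -16
Without intervention: Feed = -4 if Speed >= 6 else -3  [with Speed=-2]  = -3; Heat = Feed^2 + Speed  [with Feed=-3, Speed=-2]  = 7; Wear = 2Speed - 3  [with Speed=-2]  = -7; Scrap = -Speed + 3Wear + 3  [with Speed=-2, Wear=-7]  = -16; Output = -2Heat + Scrap - 2  [with Heat=7, Scrap=-16]  = -32.
Change = -16 − (-32) = 16.

16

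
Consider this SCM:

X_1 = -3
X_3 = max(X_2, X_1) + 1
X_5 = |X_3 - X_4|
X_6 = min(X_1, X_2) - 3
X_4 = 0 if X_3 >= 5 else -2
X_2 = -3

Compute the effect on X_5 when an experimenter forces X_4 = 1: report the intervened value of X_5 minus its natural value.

3

Intervening sets X_4 = 1 and removes its equation (X_4 = 0 if X_3 >= 5 else -2).
X_3 = max(X_2, X_1) + 1  [with X_2=-3, X_1=-3]  = -2
X_5 = |X_3 - X_4|  [with X_3=-2, X_4=1]  = 3
Without intervention: X_3 = max(X_2, X_1) + 1  [with X_2=-3, X_1=-3]  = -2; X_4 = 0 if X_3 >= 5 else -2  [with X_3=-2]  = -2; X_5 = |X_3 - X_4|  [with X_3=-2, X_4=-2]  = 0.
Change = 3 − 0 = 3.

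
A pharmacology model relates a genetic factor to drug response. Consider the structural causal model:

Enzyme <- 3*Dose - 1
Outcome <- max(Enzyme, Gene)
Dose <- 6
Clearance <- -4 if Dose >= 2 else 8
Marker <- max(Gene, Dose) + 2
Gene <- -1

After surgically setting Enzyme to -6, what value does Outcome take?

-1

The intervention breaks the incoming arrows to Enzyme: Enzyme <- 3*Dose - 1 no longer applies, and Enzyme = -6.
Outcome = max(Enzyme, Gene)  [with Enzyme=-6, Gene=-1]  = -1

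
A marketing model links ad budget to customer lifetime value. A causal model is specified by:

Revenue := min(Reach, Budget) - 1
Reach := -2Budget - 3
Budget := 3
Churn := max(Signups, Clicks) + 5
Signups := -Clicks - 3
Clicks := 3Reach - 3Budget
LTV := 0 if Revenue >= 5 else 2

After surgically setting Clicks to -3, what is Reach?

Under do(Clicks=-3), the mechanism Clicks := 3Reach - 3Budget is discarded; Clicks is fixed at -3.
Since Reach is not a descendant of the intervened variable, it is unaffected.
Reach = -2Budget - 3  [with Budget=3]  = -9

-9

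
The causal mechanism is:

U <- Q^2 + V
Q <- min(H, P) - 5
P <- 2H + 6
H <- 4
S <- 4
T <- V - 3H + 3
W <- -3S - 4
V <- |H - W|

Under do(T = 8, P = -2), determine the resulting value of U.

69

Setting T = 8, P = -2 by intervention discards those variables' equations.
W = -3S - 4  [with S=4]  = -16
V = |H - W|  [with H=4, W=-16]  = 20
Q = min(H, P) - 5  [with H=4, P=-2]  = -7
U = Q^2 + V  [with Q=-7, V=20]  = 69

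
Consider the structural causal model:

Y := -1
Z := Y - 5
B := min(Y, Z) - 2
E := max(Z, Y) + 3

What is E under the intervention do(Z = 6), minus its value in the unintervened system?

Under do(Z=6), the mechanism Z := Y - 5 is discarded; Z is fixed at 6.
E = max(Z, Y) + 3  [with Z=6, Y=-1]  = 9
Without intervention: Z = Y - 5  [with Y=-1]  = -6; E = max(Z, Y) + 3  [with Z=-6, Y=-1]  = 2.
Change = 9 − 2 = 7.

7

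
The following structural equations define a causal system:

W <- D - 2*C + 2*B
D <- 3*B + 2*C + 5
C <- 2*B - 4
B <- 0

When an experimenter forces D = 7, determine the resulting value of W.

15

The intervention breaks the incoming arrows to D: D <- 3*B + 2*C + 5 no longer applies, and D = 7.
C = 2*B - 4  [with B=0]  = -4
W = D - 2*C + 2*B  [with D=7, C=-4, B=0]  = 15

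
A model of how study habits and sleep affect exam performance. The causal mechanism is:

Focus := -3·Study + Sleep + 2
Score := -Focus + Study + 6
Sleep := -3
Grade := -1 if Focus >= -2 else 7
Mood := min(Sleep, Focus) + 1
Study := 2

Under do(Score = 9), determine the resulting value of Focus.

Under do(Score=9), the mechanism Score := -Focus + Study + 6 is discarded; Score is fixed at 9.
Since Focus is not a descendant of the intervened variable, it is unaffected.
Focus = -3·Study + Sleep + 2  [with Study=2, Sleep=-3]  = -7

-7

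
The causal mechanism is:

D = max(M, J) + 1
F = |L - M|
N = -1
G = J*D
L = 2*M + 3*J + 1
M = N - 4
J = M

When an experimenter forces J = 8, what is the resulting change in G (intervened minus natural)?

52

The intervention breaks the incoming arrows to J: J = M no longer applies, and J = 8.
M = N - 4  [with N=-1]  = -5
D = max(M, J) + 1  [with M=-5, J=8]  = 9
G = J*D  [with J=8, D=9]  = 72
Without intervention: M = N - 4  [with N=-1]  = -5; J = M  [with M=-5]  = -5; D = max(M, J) + 1  [with M=-5, J=-5]  = -4; G = J*D  [with J=-5, D=-4]  = 20.
Change = 72 − 20 = 52.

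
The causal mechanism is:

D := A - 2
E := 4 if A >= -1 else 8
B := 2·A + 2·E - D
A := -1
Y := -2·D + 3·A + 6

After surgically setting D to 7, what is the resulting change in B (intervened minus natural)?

The intervention breaks the incoming arrows to D: D := A - 2 no longer applies, and D = 7.
E = 4 if A >= -1 else 8  [with A=-1]  = 4
B = 2·A + 2·E - D  [with A=-1, E=4, D=7]  = -1
Without intervention: E = 4 if A >= -1 else 8  [with A=-1]  = 4; D = A - 2  [with A=-1]  = -3; B = 2·A + 2·E - D  [with A=-1, E=4, D=-3]  = 9.
Change = -1 − 9 = -10.

-10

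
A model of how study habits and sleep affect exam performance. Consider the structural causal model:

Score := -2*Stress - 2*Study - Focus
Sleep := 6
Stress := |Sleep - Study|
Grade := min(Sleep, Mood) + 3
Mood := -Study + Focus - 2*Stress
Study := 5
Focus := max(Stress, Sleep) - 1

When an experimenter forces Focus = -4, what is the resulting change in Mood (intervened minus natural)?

-9

Under do(Focus=-4), the mechanism Focus := max(Stress, Sleep) - 1 is discarded; Focus is fixed at -4.
Stress = |Sleep - Study|  [with Sleep=6, Study=5]  = 1
Mood = -Study + Focus - 2*Stress  [with Study=5, Focus=-4, Stress=1]  = -11
Without intervention: Stress = |Sleep - Study|  [with Sleep=6, Study=5]  = 1; Focus = max(Stress, Sleep) - 1  [with Stress=1, Sleep=6]  = 5; Mood = -Study + Focus - 2*Stress  [with Study=5, Focus=5, Stress=1]  = -2.
Change = -11 − (-2) = -9.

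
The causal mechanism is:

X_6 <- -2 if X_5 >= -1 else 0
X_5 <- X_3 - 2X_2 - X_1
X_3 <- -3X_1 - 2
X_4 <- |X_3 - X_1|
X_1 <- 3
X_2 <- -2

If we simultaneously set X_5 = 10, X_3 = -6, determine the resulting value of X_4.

Under do(X_5 = 10, X_3 = -6), each intervened variable's structural equation is replaced by its fixed value.
X_4 = |X_3 - X_1|  [with X_3=-6, X_1=3]  = 9

9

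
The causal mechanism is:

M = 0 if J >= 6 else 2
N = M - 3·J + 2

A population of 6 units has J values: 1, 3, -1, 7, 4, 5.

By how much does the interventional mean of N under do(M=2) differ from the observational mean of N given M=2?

-2.3

do(M=2) breaks M's dependence on J. With M=2 fixed, N across the units is 1, -5, 7, -17, -8, -11, mean -5.5.
E[N|M=2] averages over only the 5 units with M=2 (J = 1, 3, -1, 4, 5): N = 1, -5, 7, -8, -11, mean -3.2.
Difference = -5.5 − (-3.2) = -2.3.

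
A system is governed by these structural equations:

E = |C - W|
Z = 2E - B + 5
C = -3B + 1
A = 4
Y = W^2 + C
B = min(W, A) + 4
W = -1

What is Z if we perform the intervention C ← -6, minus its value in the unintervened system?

-4

Under do(C=-6), the mechanism C = -3B + 1 is discarded; C is fixed at -6.
B = min(W, A) + 4  [with W=-1, A=4]  = 3
E = |C - W|  [with C=-6, W=-1]  = 5
Z = 2E - B + 5  [with E=5, B=3]  = 12
Without intervention: B = min(W, A) + 4  [with W=-1, A=4]  = 3; C = -3B + 1  [with B=3]  = -8; E = |C - W|  [with C=-8, W=-1]  = 7; Z = 2E - B + 5  [with E=7, B=3]  = 16.
Change = 12 − 16 = -4.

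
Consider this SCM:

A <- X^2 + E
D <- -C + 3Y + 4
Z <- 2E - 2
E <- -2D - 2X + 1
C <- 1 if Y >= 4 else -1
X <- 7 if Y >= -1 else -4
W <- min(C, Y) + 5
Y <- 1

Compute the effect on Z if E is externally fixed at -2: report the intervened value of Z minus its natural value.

Intervening sets E = -2 and removes its equation (E <- -2D - 2X + 1).
Z = 2E - 2  [with E=-2]  = -6
Without intervention: X = 7 if Y >= -1 else -4  [with Y=1]  = 7; C = 1 if Y >= 4 else -1  [with Y=1]  = -1; D = -C + 3Y + 4  [with C=-1, Y=1]  = 8; E = -2D - 2X + 1  [with D=8, X=7]  = -29; Z = 2E - 2  [with E=-29]  = -60.
Change = -6 − (-60) = 54.

54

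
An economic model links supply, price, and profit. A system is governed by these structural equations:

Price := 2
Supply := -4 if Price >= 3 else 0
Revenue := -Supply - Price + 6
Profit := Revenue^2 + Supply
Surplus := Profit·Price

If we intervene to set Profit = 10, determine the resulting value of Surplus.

20

Intervening sets Profit = 10 and removes its equation (Profit := Revenue^2 + Supply).
Surplus = Profit·Price  [with Profit=10, Price=2]  = 20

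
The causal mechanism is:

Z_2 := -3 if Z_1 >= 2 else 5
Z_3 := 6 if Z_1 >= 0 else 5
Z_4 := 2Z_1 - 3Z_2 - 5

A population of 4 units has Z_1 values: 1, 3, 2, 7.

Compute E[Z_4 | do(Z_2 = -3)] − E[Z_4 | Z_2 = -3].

-1.5

do(Z_2=-3) breaks Z_2's dependence on Z_1. With Z_2=-3 fixed, Z_4 across the units is 6, 10, 8, 18, mean 10.5.
E[Z_4|Z_2=-3] averages over only the 3 units with Z_2=-3 (Z_1 = 3, 2, 7): Z_4 = 10, 8, 18, mean 12.
Difference = 10.5 − 12 = -1.5.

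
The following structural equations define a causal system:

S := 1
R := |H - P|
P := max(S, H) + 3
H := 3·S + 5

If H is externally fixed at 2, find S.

Under do(H=2), the mechanism H := 3·S + 5 is discarded; H is fixed at 2.
S is not downstream of the intervention, so its value is determined by the original equations.

1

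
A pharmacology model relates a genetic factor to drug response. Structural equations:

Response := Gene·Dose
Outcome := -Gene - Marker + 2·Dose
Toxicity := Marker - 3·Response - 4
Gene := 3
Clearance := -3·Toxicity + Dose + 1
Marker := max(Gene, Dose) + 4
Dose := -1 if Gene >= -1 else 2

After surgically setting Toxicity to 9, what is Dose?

Under do(Toxicity=9), the mechanism Toxicity := Marker - 3·Response - 4 is discarded; Toxicity is fixed at 9.
No directed path runs from Toxicity to Dose, so Dose keeps its natural value.
Dose = -1 if Gene >= -1 else 2  [with Gene=3]  = -1

-1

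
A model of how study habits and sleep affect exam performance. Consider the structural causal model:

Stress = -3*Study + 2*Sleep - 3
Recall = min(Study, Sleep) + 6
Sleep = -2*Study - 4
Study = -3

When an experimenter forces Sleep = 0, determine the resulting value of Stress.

The intervention breaks the incoming arrows to Sleep: Sleep = -2*Study - 4 no longer applies, and Sleep = 0.
Stress = -3*Study + 2*Sleep - 3  [with Study=-3, Sleep=0]  = 6

6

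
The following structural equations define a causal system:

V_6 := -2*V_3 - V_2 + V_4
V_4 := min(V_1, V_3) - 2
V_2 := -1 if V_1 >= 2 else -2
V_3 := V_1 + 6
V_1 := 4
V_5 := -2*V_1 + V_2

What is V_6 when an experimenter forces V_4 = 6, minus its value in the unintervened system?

Under do(V_4=6), the mechanism V_4 := min(V_1, V_3) - 2 is discarded; V_4 is fixed at 6.
V_2 = -1 if V_1 >= 2 else -2  [with V_1=4]  = -1
V_3 = V_1 + 6  [with V_1=4]  = 10
V_6 = -2*V_3 - V_2 + V_4  [with V_3=10, V_2=-1, V_4=6]  = -13
Without intervention: V_2 = -1 if V_1 >= 2 else -2  [with V_1=4]  = -1; V_3 = V_1 + 6  [with V_1=4]  = 10; V_4 = min(V_1, V_3) - 2  [with V_1=4, V_3=10]  = 2; V_6 = -2*V_3 - V_2 + V_4  [with V_3=10, V_2=-1, V_4=2]  = -17.
Change = -13 − (-17) = 4.

4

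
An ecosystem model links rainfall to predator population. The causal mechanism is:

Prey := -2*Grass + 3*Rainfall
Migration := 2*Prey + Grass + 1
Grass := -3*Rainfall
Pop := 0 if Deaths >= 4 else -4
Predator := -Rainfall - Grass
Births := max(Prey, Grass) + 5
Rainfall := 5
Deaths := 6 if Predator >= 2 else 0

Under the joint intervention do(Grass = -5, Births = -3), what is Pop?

The joint intervention fixes Grass = -5, Births = -3, removing each variable's own equation.
Predator = -Rainfall - Grass  [with Rainfall=5, Grass=-5]  = 0
Deaths = 6 if Predator >= 2 else 0  [with Predator=0]  = 0
Pop = 0 if Deaths >= 4 else -4  [with Deaths=0]  = -4

-4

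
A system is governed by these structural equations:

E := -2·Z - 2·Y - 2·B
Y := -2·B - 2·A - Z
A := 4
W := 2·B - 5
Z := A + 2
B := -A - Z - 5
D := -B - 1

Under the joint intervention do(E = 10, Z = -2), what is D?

6

The joint intervention fixes E = 10, Z = -2, removing each variable's own equation.
B = -A - Z - 5  [with A=4, Z=-2]  = -7
D = -B - 1  [with B=-7]  = 6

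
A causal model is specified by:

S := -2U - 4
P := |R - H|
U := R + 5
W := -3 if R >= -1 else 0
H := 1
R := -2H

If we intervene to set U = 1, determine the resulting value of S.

The intervention breaks the incoming arrows to U: U := R + 5 no longer applies, and U = 1.
S = -2U - 4  [with U=1]  = -6

-6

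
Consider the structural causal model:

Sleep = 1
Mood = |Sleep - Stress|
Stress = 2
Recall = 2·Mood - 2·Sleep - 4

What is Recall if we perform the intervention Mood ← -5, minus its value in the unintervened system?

The intervention breaks the incoming arrows to Mood: Mood = |Sleep - Stress| no longer applies, and Mood = -5.
Recall = 2·Mood - 2·Sleep - 4  [with Mood=-5, Sleep=1]  = -16
Without intervention: Mood = |Sleep - Stress|  [with Sleep=1, Stress=2]  = 1; Recall = 2·Mood - 2·Sleep - 4  [with Mood=1, Sleep=1]  = -4.
Change = -16 − (-4) = -12.

-12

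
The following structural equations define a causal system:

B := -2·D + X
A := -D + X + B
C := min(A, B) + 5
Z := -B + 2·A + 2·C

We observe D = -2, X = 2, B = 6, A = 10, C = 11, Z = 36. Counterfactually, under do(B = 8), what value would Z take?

The intervention breaks the incoming arrows to B: B := -2·D + X no longer applies, and B = 8.
A = -D + X + B  [with D=-2, X=2, B=8]  = 12
C = min(A, B) + 5  [with A=12, B=8]  = 13
Z = -B + 2·A + 2·C  [with B=8, A=12, C=13]  = 42

42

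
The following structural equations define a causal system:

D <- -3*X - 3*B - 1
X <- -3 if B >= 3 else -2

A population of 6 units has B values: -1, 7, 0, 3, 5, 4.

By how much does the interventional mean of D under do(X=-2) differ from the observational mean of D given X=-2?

do(X=-2) breaks X's dependence on B. With X=-2 fixed, D across the units is 8, -16, 5, -4, -10, -7, mean -4.
Observing X=-2 restricts to units where X's equation naturally yields -2: B ∈ {-1, 0}. In that subpopulation D = 8, 5, mean 6.5.
Difference = -4 − 6.5 = -10.5.

-10.5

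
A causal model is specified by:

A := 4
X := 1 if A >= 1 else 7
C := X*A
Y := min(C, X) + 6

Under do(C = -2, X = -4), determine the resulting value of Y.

The joint intervention fixes C = -2, X = -4, removing each variable's own equation.
Y = min(C, X) + 6  [with C=-2, X=-4]  = 2

2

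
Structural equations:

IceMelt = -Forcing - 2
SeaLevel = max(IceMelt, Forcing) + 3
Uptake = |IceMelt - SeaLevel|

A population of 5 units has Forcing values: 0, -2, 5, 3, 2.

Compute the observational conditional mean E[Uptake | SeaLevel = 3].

4

Observing SeaLevel=3 restricts to units where SeaLevel's equation naturally yields 3: Forcing ∈ {0, -2}. In that subpopulation Uptake = 5, 3, mean 4.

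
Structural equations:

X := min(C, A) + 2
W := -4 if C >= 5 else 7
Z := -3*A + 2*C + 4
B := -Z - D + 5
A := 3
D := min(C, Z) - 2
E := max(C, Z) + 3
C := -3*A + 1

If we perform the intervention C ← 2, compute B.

9

do(C=2) replaces the equation C := -3*A + 1 with the constant C = 2.
Z = -3*A + 2*C + 4  [with A=3, C=2]  = -1
D = min(C, Z) - 2  [with C=2, Z=-1]  = -3
B = -Z - D + 5  [with Z=-1, D=-3]  = 9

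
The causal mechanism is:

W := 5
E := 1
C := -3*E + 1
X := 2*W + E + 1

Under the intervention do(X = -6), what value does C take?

-2

Under do(X=-6), the mechanism X := 2*W + E + 1 is discarded; X is fixed at -6.
Since C is not a descendant of the intervened variable, it is unaffected.
C = -3*E + 1  [with E=1]  = -2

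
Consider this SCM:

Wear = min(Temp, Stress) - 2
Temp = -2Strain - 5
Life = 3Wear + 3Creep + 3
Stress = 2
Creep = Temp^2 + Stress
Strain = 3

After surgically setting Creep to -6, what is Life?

-54

Under do(Creep=-6), the mechanism Creep = Temp^2 + Stress is discarded; Creep is fixed at -6.
Temp = -2Strain - 5  [with Strain=3]  = -11
Wear = min(Temp, Stress) - 2  [with Temp=-11, Stress=2]  = -13
Life = 3Wear + 3Creep + 3  [with Wear=-13, Creep=-6]  = -54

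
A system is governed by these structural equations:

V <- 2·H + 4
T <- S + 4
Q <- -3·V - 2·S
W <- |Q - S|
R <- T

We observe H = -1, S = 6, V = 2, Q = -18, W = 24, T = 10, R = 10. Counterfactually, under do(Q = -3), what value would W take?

Intervening sets Q = -3 and removes its equation (Q <- -3·V - 2·S).
W = |Q - S|  [with Q=-3, S=6]  = 9

9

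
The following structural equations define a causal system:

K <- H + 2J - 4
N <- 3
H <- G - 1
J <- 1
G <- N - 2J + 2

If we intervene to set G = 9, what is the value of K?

do(G=9) replaces the equation G <- N - 2J + 2 with the constant G = 9.
H = G - 1  [with G=9]  = 8
K = H + 2J - 4  [with H=8, J=1]  = 6

6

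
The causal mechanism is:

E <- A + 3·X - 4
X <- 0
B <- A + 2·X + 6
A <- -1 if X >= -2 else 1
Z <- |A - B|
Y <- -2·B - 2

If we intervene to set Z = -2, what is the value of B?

do(Z=-2) replaces the equation Z <- |A - B| with the constant Z = -2.
No directed path runs from Z to B, so B keeps its natural value.
A = -1 if X >= -2 else 1  [with X=0]  = -1
B = A + 2·X + 6  [with A=-1, X=0]  = 5

5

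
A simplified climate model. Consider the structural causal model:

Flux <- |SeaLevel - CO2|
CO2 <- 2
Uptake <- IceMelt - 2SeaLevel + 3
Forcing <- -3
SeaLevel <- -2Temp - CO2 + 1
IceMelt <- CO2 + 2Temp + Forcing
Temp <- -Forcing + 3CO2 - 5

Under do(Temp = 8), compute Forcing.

Under do(Temp=8), the mechanism Temp <- -Forcing + 3CO2 - 5 is discarded; Temp is fixed at 8.
Since Forcing is not a descendant of the intervened variable, it is unaffected.

-3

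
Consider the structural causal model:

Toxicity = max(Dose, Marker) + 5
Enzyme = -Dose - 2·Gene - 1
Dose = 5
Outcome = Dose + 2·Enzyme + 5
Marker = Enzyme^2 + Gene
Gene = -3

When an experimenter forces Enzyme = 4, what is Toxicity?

18

do(Enzyme=4) replaces the equation Enzyme = -Dose - 2·Gene - 1 with the constant Enzyme = 4.
Marker = Enzyme^2 + Gene  [with Enzyme=4, Gene=-3]  = 13
Toxicity = max(Dose, Marker) + 5  [with Dose=5, Marker=13]  = 18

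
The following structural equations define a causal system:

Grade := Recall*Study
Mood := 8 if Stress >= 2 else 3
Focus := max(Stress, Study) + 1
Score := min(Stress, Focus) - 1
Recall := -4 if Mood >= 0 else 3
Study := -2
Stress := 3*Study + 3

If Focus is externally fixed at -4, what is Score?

The intervention breaks the incoming arrows to Focus: Focus := max(Stress, Study) + 1 no longer applies, and Focus = -4.
Stress = 3*Study + 3  [with Study=-2]  = -3
Score = min(Stress, Focus) - 1  [with Stress=-3, Focus=-4]  = -5

-5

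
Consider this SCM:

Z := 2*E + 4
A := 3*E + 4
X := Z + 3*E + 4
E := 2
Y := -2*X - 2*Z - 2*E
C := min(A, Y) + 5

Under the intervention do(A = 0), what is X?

18

The intervention breaks the incoming arrows to A: A := 3*E + 4 no longer applies, and A = 0.
X is not downstream of the intervention, so its value is determined by the original equations.
Z = 2*E + 4  [with E=2]  = 8
X = Z + 3*E + 4  [with Z=8, E=2]  = 18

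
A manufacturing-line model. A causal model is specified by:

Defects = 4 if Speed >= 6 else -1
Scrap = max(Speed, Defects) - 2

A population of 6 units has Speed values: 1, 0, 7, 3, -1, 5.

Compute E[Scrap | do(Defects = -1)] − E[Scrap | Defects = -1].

0.9

Every unit gets Defects=-1 under the intervention. Scrap values become -1, -2, 5, 1, -3, 3; E[Scrap|do(Defects=-1)] = 0.5.
Observing Defects=-1 restricts to units where Defects's equation naturally yields -1: Speed ∈ {1, 0, 3, -1, 5}. In that subpopulation Scrap = -1, -2, 1, -3, 3, mean -0.4.
Difference = 0.5 − (-0.4) = 0.9.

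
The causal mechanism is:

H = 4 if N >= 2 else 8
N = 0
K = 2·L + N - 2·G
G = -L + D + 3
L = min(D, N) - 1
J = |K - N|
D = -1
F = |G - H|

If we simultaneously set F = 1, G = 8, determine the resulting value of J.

20

Under do(F = 1, G = 8), each intervened variable's structural equation is replaced by its fixed value.
L = min(D, N) - 1  [with D=-1, N=0]  = -2
K = 2·L + N - 2·G  [with L=-2, N=0, G=8]  = -20
J = |K - N|  [with K=-20, N=0]  = 20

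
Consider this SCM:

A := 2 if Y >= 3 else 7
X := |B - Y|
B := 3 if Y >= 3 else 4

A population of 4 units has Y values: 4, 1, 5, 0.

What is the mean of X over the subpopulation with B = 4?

3.5

Observing B=4 restricts to units where B's equation naturally yields 4: Y ∈ {1, 0}. In that subpopulation X = 3, 4, mean 3.5.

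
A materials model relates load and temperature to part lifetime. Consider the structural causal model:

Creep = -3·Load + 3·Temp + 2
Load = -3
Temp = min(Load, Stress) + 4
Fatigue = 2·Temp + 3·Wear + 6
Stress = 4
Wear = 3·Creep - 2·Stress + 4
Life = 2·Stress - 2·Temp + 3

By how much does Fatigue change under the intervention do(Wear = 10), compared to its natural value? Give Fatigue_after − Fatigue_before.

The intervention breaks the incoming arrows to Wear: Wear = 3·Creep - 2·Stress + 4 no longer applies, and Wear = 10.
Temp = min(Load, Stress) + 4  [with Load=-3, Stress=4]  = 1
Fatigue = 2·Temp + 3·Wear + 6  [with Temp=1, Wear=10]  = 38
Without intervention: Temp = min(Load, Stress) + 4  [with Load=-3, Stress=4]  = 1; Creep = -3·Load + 3·Temp + 2  [with Load=-3, Temp=1]  = 14; Wear = 3·Creep - 2·Stress + 4  [with Creep=14, Stress=4]  = 38; Fatigue = 2·Temp + 3·Wear + 6  [with Temp=1, Wear=38]  = 122.
Change = 38 − 122 = -84.

-84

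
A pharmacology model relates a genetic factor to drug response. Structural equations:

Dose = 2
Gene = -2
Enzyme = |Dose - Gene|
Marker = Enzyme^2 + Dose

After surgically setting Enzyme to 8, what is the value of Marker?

The intervention breaks the incoming arrows to Enzyme: Enzyme = |Dose - Gene| no longer applies, and Enzyme = 8.
Marker = Enzyme^2 + Dose  [with Enzyme=8, Dose=2]  = 66

66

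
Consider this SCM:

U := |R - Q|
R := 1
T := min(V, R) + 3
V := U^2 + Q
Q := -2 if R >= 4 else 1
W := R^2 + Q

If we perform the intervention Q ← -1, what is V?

do(Q=-1) replaces the equation Q := -2 if R >= 4 else 1 with the constant Q = -1.
U = |R - Q|  [with R=1, Q=-1]  = 2
V = U^2 + Q  [with U=2, Q=-1]  = 3

3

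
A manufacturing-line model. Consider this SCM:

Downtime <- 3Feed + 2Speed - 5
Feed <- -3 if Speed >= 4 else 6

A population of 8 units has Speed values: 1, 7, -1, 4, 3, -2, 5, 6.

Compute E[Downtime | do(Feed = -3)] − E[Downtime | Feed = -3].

Under do(Feed=-3), Feed's equation is replaced by Feed=-3 for every unit. Per-unit Downtime: -12, 0, -16, -6, -8, -18, -4, -2. Mean = -8.25.
Conditioning on Feed=-3 selects the 4 unit(s) with Speed ∈ {7, 4, 5, 6}. Their Downtime values: 0, -6, -4, -2. Mean = -3.
Difference = -8.25 − (-3) = -5.25.

-5.25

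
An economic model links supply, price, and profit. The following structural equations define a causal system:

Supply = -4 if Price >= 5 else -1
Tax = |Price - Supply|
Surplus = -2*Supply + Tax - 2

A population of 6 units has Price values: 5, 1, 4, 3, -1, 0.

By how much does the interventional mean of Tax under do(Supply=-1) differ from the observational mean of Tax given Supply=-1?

Every unit gets Supply=-1 under the intervention. Tax values become 6, 2, 5, 4, 0, 1; E[Tax|do(Supply=-1)] = 3.
Conditioning on Supply=-1 selects the 5 unit(s) with Price ∈ {1, 4, 3, -1, 0}. Their Tax values: 2, 5, 4, 0, 1. Mean = 2.4.
Difference = 3 − 2.4 = 0.6.

0.6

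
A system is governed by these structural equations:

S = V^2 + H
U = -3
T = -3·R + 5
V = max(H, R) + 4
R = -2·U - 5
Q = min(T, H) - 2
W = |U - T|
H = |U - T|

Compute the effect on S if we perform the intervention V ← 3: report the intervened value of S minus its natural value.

-72

The intervention breaks the incoming arrows to V: V = max(H, R) + 4 no longer applies, and V = 3.
R = -2·U - 5  [with U=-3]  = 1
T = -3·R + 5  [with R=1]  = 2
H = |U - T|  [with U=-3, T=2]  = 5
S = V^2 + H  [with V=3, H=5]  = 14
Without intervention: R = -2·U - 5  [with U=-3]  = 1; T = -3·R + 5  [with R=1]  = 2; H = |U - T|  [with U=-3, T=2]  = 5; V = max(H, R) + 4  [with H=5, R=1]  = 9; S = V^2 + H  [with V=9, H=5]  = 86.
Change = 14 − 86 = -72.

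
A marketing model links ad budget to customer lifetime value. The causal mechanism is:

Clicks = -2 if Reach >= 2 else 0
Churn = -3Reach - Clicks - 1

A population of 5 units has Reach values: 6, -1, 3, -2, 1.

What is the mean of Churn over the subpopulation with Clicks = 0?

E[Churn|Clicks=0] averages over only the 3 units with Clicks=0 (Reach = -1, -2, 1): Churn = 2, 5, -4, mean 1.

1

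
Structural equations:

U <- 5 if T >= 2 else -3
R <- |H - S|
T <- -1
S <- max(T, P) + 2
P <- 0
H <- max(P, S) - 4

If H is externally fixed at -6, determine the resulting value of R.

The intervention breaks the incoming arrows to H: H <- max(P, S) - 4 no longer applies, and H = -6.
S = max(T, P) + 2  [with T=-1, P=0]  = 2
R = |H - S|  [with H=-6, S=2]  = 8

8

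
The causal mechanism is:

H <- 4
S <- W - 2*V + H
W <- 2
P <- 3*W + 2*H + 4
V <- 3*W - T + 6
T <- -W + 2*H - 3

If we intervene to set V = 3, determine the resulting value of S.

The intervention breaks the incoming arrows to V: V <- 3*W - T + 6 no longer applies, and V = 3.
S = W - 2*V + H  [with W=2, V=3, H=4]  = 0

0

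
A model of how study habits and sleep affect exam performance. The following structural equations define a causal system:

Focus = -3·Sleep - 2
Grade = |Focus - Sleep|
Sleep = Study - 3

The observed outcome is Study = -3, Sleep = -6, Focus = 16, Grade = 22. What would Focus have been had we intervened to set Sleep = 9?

-29

The intervention breaks the incoming arrows to Sleep: Sleep = Study - 3 no longer applies, and Sleep = 9.
Focus = -3·Sleep - 2  [with Sleep=9]  = -29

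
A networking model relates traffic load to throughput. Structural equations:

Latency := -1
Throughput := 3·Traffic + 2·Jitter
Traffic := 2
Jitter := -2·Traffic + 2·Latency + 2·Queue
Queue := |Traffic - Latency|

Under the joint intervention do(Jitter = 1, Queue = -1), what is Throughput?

8

The joint intervention fixes Jitter = 1, Queue = -1, removing each variable's own equation.
Throughput = 3·Traffic + 2·Jitter  [with Traffic=2, Jitter=1]  = 8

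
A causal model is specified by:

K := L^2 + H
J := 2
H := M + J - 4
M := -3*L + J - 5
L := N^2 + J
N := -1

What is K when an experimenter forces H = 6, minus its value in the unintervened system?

20

The intervention breaks the incoming arrows to H: H := M + J - 4 no longer applies, and H = 6.
L = N^2 + J  [with N=-1, J=2]  = 3
K = L^2 + H  [with L=3, H=6]  = 15
Without intervention: L = N^2 + J  [with N=-1, J=2]  = 3; M = -3*L + J - 5  [with L=3, J=2]  = -12; H = M + J - 4  [with M=-12, J=2]  = -14; K = L^2 + H  [with L=3, H=-14]  = -5.
Change = 15 − (-5) = 20.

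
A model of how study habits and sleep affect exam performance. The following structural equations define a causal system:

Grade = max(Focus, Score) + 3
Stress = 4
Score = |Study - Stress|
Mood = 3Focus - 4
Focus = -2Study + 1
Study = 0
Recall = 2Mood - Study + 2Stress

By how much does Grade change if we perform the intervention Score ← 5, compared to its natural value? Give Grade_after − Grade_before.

1

The intervention breaks the incoming arrows to Score: Score = |Study - Stress| no longer applies, and Score = 5.
Focus = -2Study + 1  [with Study=0]  = 1
Grade = max(Focus, Score) + 3  [with Focus=1, Score=5]  = 8
Without intervention: Focus = -2Study + 1  [with Study=0]  = 1; Score = |Study - Stress|  [with Study=0, Stress=4]  = 4; Grade = max(Focus, Score) + 3  [with Focus=1, Score=4]  = 7.
Change = 8 − 7 = 1.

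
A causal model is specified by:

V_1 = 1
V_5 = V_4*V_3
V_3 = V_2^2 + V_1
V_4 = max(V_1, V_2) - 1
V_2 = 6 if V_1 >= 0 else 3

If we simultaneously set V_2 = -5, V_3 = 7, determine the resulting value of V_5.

0

Under do(V_2 = -5, V_3 = 7), each intervened variable's structural equation is replaced by its fixed value.
V_4 = max(V_1, V_2) - 1  [with V_1=1, V_2=-5]  = 0
V_5 = V_4*V_3  [with V_4=0, V_3=7]  = 0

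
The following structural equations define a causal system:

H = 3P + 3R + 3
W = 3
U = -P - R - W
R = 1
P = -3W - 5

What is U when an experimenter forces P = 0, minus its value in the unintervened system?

-14

The intervention breaks the incoming arrows to P: P = -3W - 5 no longer applies, and P = 0.
U = -P - R - W  [with P=0, R=1, W=3]  = -4
Without intervention: P = -3W - 5  [with W=3]  = -14; U = -P - R - W  [with P=-14, R=1, W=3]  = 10.
Change = -4 − 10 = -14.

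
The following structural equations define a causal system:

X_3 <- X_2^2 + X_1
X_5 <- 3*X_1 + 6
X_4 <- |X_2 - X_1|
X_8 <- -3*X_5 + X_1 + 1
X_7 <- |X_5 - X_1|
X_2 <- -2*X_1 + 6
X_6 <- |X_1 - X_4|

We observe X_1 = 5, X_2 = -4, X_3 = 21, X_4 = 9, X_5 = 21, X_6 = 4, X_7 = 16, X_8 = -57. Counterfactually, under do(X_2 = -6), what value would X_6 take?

6

Under do(X_2=-6), the mechanism X_2 <- -2*X_1 + 6 is discarded; X_2 is fixed at -6.
X_4 = |X_2 - X_1|  [with X_2=-6, X_1=5]  = 11
X_6 = |X_1 - X_4|  [with X_1=5, X_4=11]  = 6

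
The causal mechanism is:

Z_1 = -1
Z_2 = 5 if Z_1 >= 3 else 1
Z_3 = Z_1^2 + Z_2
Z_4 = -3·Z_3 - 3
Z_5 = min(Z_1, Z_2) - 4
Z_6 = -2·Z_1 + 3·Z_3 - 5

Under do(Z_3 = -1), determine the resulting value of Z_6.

-6

The intervention breaks the incoming arrows to Z_3: Z_3 = Z_1^2 + Z_2 no longer applies, and Z_3 = -1.
Z_6 = -2·Z_1 + 3·Z_3 - 5  [with Z_1=-1, Z_3=-1]  = -6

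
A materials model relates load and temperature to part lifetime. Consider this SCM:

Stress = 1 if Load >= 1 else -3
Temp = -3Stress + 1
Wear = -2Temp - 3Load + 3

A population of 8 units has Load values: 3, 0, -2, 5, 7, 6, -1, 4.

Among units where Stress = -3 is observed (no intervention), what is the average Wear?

Conditioning on Stress=-3 selects the 3 unit(s) with Load ∈ {0, -2, -1}. Their Wear values: -17, -11, -14. Mean = -14.

-14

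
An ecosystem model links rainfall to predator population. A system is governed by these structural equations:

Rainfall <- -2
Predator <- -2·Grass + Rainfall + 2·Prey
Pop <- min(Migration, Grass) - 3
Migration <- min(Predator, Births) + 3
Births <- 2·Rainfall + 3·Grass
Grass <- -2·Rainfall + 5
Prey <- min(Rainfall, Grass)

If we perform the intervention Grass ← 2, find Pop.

-10

Under do(Grass=2), the mechanism Grass <- -2·Rainfall + 5 is discarded; Grass is fixed at 2.
Prey = min(Rainfall, Grass)  [with Rainfall=-2, Grass=2]  = -2
Predator = -2·Grass + Rainfall + 2·Prey  [with Grass=2, Rainfall=-2, Prey=-2]  = -10
Births = 2·Rainfall + 3·Grass  [with Rainfall=-2, Grass=2]  = 2
Migration = min(Predator, Births) + 3  [with Predator=-10, Births=2]  = -7
Pop = min(Migration, Grass) - 3  [with Migration=-7, Grass=2]  = -10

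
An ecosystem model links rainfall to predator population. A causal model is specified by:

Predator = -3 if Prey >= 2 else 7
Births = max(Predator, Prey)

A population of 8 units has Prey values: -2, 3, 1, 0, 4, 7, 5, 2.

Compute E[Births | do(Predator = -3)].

do(Predator=-3) breaks Predator's dependence on Prey. With Predator=-3 fixed, Births across the units is -2, 3, 1, 0, 4, 7, 5, 2, mean 2.5.

2.5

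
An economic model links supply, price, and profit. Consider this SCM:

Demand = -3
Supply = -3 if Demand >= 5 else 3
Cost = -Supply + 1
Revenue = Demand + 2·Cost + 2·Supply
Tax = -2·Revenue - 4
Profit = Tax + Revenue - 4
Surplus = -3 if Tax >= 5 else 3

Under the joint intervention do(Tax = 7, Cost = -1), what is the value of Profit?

4

The joint intervention fixes Tax = 7, Cost = -1, removing each variable's own equation.
Supply = -3 if Demand >= 5 else 3  [with Demand=-3]  = 3
Revenue = Demand + 2·Cost + 2·Supply  [with Demand=-3, Cost=-1, Supply=3]  = 1
Profit = Tax + Revenue - 4  [with Tax=7, Revenue=1]  = 4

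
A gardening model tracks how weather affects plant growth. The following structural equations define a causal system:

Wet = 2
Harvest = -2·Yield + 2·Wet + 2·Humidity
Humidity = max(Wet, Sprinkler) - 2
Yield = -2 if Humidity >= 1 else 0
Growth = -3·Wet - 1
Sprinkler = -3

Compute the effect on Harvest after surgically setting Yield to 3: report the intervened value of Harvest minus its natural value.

The intervention breaks the incoming arrows to Yield: Yield = -2 if Humidity >= 1 else 0 no longer applies, and Yield = 3.
Humidity = max(Wet, Sprinkler) - 2  [with Wet=2, Sprinkler=-3]  = 0
Harvest = -2·Yield + 2·Wet + 2·Humidity  [with Yield=3, Wet=2, Humidity=0]  = -2
Without intervention: Humidity = max(Wet, Sprinkler) - 2  [with Wet=2, Sprinkler=-3]  = 0; Yield = -2 if Humidity >= 1 else 0  [with Humidity=0]  = 0; Harvest = -2·Yield + 2·Wet + 2·Humidity  [with Yield=0, Wet=2, Humidity=0]  = 4.
Change = -2 − 4 = -6.

-6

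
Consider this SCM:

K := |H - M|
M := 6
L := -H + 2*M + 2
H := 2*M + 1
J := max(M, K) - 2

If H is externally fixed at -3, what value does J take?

7

do(H=-3) replaces the equation H := 2*M + 1 with the constant H = -3.
K = |H - M|  [with H=-3, M=6]  = 9
J = max(M, K) - 2  [with M=6, K=9]  = 7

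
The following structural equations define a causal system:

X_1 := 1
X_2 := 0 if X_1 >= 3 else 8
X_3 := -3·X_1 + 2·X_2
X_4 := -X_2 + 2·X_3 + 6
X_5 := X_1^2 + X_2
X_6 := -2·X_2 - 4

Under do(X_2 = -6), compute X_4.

Under do(X_2=-6), the mechanism X_2 := 0 if X_1 >= 3 else 8 is discarded; X_2 is fixed at -6.
X_3 = -3·X_1 + 2·X_2  [with X_1=1, X_2=-6]  = -15
X_4 = -X_2 + 2·X_3 + 6  [with X_2=-6, X_3=-15]  = -18

-18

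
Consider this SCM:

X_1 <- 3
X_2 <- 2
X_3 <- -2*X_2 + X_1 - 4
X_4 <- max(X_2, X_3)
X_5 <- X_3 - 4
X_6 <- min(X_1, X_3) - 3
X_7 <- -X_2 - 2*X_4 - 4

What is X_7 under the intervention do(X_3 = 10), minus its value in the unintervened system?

-16

The intervention breaks the incoming arrows to X_3: X_3 <- -2*X_2 + X_1 - 4 no longer applies, and X_3 = 10.
X_4 = max(X_2, X_3)  [with X_2=2, X_3=10]  = 10
X_7 = -X_2 - 2*X_4 - 4  [with X_2=2, X_4=10]  = -26
Without intervention: X_3 = -2*X_2 + X_1 - 4  [with X_2=2, X_1=3]  = -5; X_4 = max(X_2, X_3)  [with X_2=2, X_3=-5]  = 2; X_7 = -X_2 - 2*X_4 - 4  [with X_2=2, X_4=2]  = -10.
Change = -26 − (-10) = -16.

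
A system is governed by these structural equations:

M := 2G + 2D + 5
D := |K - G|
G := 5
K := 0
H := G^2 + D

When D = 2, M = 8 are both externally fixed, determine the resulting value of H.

27

Setting D = 2, M = 8 by intervention discards those variables' equations.
H = G^2 + D  [with G=5, D=2]  = 27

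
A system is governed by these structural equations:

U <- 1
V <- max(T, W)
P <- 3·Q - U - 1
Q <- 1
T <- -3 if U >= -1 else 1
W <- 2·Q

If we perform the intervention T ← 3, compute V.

The intervention breaks the incoming arrows to T: T <- -3 if U >= -1 else 1 no longer applies, and T = 3.
W = 2·Q  [with Q=1]  = 2
V = max(T, W)  [with T=3, W=2]  = 3

3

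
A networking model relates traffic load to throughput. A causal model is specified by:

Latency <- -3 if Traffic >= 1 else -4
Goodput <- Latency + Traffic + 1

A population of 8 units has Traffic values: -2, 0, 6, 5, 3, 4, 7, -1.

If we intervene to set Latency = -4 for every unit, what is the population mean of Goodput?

-0.25

Every unit gets Latency=-4 under the intervention. Goodput values become -5, -3, 3, 2, 0, 1, 4, -4; E[Goodput|do(Latency=-4)] = -0.25.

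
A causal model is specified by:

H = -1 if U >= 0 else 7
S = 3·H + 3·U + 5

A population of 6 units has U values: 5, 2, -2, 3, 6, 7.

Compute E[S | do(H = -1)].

12.5

The intervention sets H=-1 in all 6 units regardless of U. Recomputing S per unit gives 17, 8, -4, 11, 20, 23; average 12.5.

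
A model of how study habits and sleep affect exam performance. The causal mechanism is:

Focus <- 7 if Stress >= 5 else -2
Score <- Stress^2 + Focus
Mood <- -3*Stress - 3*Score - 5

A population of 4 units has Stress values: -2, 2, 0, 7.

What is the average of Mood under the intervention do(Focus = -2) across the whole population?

-47

Every unit gets Focus=-2 under the intervention. Mood values become -5, -17, 1, -167; E[Mood|do(Focus=-2)] = -47.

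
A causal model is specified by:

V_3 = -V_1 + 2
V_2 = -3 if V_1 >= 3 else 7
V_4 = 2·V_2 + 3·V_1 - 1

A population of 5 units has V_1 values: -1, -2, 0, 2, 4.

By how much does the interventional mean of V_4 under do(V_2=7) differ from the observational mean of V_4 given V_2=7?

2.55

Under do(V_2=7), V_2's equation is replaced by V_2=7 for every unit. Per-unit V_4: 10, 7, 13, 19, 25. Mean = 14.8.
Conditioning on V_2=7 selects the 4 unit(s) with V_1 ∈ {-1, -2, 0, 2}. Their V_4 values: 10, 7, 13, 19. Mean = 12.25.
Difference = 14.8 − 12.25 = 2.55.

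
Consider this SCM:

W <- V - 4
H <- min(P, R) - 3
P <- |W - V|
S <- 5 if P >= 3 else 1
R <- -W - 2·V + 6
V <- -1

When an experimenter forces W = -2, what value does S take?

Under do(W=-2), the mechanism W <- V - 4 is discarded; W is fixed at -2.
P = |W - V|  [with W=-2, V=-1]  = 1
S = 5 if P >= 3 else 1  [with P=1]  = 1

1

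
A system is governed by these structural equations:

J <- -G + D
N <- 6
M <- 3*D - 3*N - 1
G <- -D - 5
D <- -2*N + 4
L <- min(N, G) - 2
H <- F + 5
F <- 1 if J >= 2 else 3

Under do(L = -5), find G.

Under do(L=-5), the mechanism L <- min(N, G) - 2 is discarded; L is fixed at -5.
No directed path runs from L to G, so G keeps its natural value.
D = -2*N + 4  [with N=6]  = -8
G = -D - 5  [with D=-8]  = 3

3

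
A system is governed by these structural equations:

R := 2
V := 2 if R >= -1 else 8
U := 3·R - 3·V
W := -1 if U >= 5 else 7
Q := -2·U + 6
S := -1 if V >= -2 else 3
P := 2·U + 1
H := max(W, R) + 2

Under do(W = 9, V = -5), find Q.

The joint intervention fixes W = 9, V = -5, removing each variable's own equation.
U = 3·R - 3·V  [with R=2, V=-5]  = 21
Q = -2·U + 6  [with U=21]  = -36

-36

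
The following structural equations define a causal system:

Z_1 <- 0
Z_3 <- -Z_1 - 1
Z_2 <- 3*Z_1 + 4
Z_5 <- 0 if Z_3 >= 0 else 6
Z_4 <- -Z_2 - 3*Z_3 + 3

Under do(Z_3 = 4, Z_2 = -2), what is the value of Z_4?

-7

The joint intervention fixes Z_3 = 4, Z_2 = -2, removing each variable's own equation.
Z_4 = -Z_2 - 3*Z_3 + 3  [with Z_2=-2, Z_3=4]  = -7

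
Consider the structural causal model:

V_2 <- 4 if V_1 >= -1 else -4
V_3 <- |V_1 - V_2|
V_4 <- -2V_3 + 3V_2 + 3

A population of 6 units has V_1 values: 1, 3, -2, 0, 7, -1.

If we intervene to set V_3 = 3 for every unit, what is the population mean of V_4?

5

The intervention sets V_3=3 in all 6 units regardless of V_1. Recomputing V_4 per unit gives 9, 9, -15, 9, 9, 9; average 5.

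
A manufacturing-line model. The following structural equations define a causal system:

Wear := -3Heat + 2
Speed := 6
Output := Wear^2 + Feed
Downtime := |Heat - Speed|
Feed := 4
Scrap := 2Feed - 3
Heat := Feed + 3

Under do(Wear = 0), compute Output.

Under do(Wear=0), the mechanism Wear := -3Heat + 2 is discarded; Wear is fixed at 0.
Output = Wear^2 + Feed  [with Wear=0, Feed=4]  = 4

4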